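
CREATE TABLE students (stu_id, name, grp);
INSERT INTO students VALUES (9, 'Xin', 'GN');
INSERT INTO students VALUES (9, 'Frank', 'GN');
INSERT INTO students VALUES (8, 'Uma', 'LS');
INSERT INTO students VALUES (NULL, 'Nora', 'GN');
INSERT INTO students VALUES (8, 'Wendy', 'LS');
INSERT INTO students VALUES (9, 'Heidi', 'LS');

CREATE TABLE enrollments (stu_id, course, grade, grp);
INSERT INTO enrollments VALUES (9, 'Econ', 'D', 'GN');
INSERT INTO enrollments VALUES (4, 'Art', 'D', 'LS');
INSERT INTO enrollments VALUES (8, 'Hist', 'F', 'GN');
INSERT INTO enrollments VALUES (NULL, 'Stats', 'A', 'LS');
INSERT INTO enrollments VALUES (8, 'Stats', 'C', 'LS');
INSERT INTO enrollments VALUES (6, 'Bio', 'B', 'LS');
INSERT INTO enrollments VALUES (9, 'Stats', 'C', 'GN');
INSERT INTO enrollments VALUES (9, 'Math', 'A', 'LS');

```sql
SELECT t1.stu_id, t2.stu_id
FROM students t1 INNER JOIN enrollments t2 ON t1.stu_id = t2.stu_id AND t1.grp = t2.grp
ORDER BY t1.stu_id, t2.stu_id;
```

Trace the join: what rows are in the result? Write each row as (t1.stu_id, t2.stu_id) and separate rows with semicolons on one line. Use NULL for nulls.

INNER JOIN keeps only pairs where the ON condition holds.
Matching on t1.stu_id = t2.stu_id AND t1.grp = t2.grp. A NULL in a compared column never satisfies the condition.
- stu_id=9, grp=GN: 2 matching t2 row(s), so 2 row(s) emitted.
- stu_id=9, grp=GN: 2 matching t2 row(s), so 2 row(s) emitted.
- stu_id=8, grp=LS: 1 matching t2 row(s), so 1 row(s) emitted.
- stu_id=NULL, grp=GN: no matching t2 row, dropped.
- stu_id=8, grp=LS: 1 matching t2 row(s), so 1 row(s) emitted.
- stu_id=9, grp=LS: 1 matching t2 row(s), so 1 row(s) emitted.
After projecting and ordering:
t1.stu_id | t2.stu_id
8 | 8
8 | 8
9 | 9
9 | 9
9 | 9
9 | 9
9 | 9

(8, 8); (8, 8); (9, 9); (9, 9); (9, 9); (9, 9); (9, 9)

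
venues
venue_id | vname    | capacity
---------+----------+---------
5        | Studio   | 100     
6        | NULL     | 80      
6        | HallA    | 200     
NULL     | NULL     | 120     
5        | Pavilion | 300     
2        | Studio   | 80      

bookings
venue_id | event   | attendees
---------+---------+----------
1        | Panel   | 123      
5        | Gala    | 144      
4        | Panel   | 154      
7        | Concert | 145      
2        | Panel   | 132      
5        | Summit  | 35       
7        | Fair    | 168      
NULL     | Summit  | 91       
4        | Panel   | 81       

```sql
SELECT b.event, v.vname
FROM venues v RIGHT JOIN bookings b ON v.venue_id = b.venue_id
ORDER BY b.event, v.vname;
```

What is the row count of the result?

11

RIGHT JOIN keeps every row from `bookings`; unmatched rows get NULL for `venues`'s columns.
Matching on v.venue_id = b.venue_id. A NULL in a compared column never satisfies the condition.
- venue_id=5: 2 matching b row(s), so 2 row(s) emitted.
- venue_id=6: no matching b row.
- venue_id=6: no matching b row.
- venue_id=NULL: no matching b row.
- venue_id=5: 2 matching b row(s), so 2 row(s) emitted.
- venue_id=2: 1 matching b row(s), so 1 row(s) emitted.
- 6 row(s) from b found no v partner → padded with NULL.
Total: 5 matched + 6 padded = 11 rows.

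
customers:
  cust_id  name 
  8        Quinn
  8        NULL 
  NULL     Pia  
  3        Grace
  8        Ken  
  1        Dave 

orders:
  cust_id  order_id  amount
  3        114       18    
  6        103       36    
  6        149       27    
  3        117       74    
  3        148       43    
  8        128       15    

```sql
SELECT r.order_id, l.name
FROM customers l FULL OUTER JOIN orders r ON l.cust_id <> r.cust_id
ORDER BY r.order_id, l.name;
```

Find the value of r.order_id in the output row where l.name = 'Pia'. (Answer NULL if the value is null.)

FULL OUTER JOIN keeps every row from both sides; unmatched rows get NULL for the other side's columns.
Matching on l.cust_id <> r.cust_id. A NULL in a compared column never satisfies the condition.
- l row (cust_id=8): matches 5 r row(s) → 5 output row(s).
- l row (cust_id=8): matches 5 r row(s) → 5 output row(s).
- l row (cust_id=NULL): no match → kept, r columns NULL.
- l row (cust_id=3): matches 3 r row(s) → 3 output row(s).
- l row (cust_id=8): matches 5 r row(s) → 5 output row(s).
- l row (cust_id=1): matches 6 r row(s) → 6 output row(s).

NULL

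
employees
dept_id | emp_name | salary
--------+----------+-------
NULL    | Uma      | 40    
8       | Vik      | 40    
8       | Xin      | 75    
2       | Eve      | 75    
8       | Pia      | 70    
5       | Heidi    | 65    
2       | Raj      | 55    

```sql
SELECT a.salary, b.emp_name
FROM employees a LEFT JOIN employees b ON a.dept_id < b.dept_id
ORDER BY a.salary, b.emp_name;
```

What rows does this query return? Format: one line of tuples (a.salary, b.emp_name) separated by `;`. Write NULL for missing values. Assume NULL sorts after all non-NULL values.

(40, NULL); (40, NULL); (55, Heidi); (55, Pia); (55, Vik); (55, Xin); (65, Pia); (65, Vik); (65, Xin); (70, NULL); (75, Heidi); (75, Pia); (75, Vik); (75, Xin); (75, NULL)

LEFT JOIN keeps every row from `employees a`; unmatched rows get NULL for `employees b`'s columns.
Matching on a.dept_id < b.dept_id. A NULL in a compared column never satisfies the condition.
- a row (dept_id=NULL): no match → kept, b columns NULL.
- a row (dept_id=8): no match → kept, b columns NULL.
- a row (dept_id=8): no match → kept, b columns NULL.
- a row (dept_id=2): matches 4 b row(s) → 4 output row(s).
- a row (dept_id=8): no match → kept, b columns NULL.
- a row (dept_id=5): matches 3 b row(s) → 3 output row(s).
- a row (dept_id=2): matches 4 b row(s) → 4 output row(s).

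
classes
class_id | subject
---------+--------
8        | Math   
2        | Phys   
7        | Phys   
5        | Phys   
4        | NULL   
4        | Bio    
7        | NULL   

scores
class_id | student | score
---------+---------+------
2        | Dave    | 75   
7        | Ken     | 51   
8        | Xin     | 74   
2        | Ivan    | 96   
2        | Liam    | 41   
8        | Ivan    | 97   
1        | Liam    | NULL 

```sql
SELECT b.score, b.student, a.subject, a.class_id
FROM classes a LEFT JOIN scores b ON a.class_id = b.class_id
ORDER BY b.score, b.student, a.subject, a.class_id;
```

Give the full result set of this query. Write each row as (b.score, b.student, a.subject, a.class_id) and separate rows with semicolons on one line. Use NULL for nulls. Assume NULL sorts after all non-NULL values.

LEFT JOIN keeps every row from `classes`; unmatched rows get NULL for `scores`'s columns.
Matching on a.class_id = b.class_id.
Matched pairs: 7; unmatched a rows kept: 3.

(41, Liam, Phys, 2); (51, Ken, Phys, 7); (51, Ken, NULL, 7); (74, Xin, Math, 8); (75, Dave, Phys, 2); (96, Ivan, Phys, 2); (97, Ivan, Math, 8); (NULL, NULL, Bio, 4); (NULL, NULL, Phys, 5); (NULL, NULL, NULL, 4)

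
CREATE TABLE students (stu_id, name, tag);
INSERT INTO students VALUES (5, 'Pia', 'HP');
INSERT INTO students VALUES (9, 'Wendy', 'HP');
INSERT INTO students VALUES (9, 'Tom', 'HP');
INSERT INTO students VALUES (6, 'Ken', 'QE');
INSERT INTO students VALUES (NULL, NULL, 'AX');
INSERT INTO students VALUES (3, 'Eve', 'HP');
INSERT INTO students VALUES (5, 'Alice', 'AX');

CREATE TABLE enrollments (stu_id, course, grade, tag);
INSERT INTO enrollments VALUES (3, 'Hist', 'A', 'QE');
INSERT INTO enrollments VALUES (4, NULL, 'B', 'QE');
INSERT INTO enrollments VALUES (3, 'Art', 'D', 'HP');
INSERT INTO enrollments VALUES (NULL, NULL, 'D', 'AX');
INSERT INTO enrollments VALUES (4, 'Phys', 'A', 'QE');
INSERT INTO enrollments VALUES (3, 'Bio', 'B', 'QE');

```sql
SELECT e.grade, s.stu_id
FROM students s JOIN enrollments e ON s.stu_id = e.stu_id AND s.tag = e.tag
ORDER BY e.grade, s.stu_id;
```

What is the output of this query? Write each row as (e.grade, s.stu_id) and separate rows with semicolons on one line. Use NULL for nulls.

(D, 3)

INNER JOIN keeps only pairs where the ON condition holds.
Matching on s.stu_id = e.stu_id AND s.tag = e.tag. A NULL in a compared column never satisfies the condition.
- s[0] stu_id=5, tag=HP → no match; dropped.
- s[1] stu_id=9, tag=HP → no match; dropped.
- s[2] stu_id=9, tag=HP → no match; dropped.
- s[3] stu_id=6, tag=QE → no match; dropped.
- s[4] stu_id=NULL, tag=AX → no match; dropped.
- s[5] stu_id=3, tag=HP → 1 match(es) in e → 1 row(s).
- s[6] stu_id=5, tag=AX → no match; dropped.
After projecting and ordering:
e.grade | s.stu_id
D | 3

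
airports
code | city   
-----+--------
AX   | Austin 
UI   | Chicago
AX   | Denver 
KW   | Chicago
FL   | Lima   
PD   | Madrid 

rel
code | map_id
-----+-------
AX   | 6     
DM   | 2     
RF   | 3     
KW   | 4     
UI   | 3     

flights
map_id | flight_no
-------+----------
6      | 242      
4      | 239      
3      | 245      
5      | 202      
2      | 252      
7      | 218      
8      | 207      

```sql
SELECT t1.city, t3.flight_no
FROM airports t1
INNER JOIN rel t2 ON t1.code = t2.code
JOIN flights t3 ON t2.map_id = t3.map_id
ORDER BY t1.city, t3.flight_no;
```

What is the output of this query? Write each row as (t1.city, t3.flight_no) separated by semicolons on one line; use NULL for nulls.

(Austin, 242); (Chicago, 239); (Chicago, 245); (Denver, 242)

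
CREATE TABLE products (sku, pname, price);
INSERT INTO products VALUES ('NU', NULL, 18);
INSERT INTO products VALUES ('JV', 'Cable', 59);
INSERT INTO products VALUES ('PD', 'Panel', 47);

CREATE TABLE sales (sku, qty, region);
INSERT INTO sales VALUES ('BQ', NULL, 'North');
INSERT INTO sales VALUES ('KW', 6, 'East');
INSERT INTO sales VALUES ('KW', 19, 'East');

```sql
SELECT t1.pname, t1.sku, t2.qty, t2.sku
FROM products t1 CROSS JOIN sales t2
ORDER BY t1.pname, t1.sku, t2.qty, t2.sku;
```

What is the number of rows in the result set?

9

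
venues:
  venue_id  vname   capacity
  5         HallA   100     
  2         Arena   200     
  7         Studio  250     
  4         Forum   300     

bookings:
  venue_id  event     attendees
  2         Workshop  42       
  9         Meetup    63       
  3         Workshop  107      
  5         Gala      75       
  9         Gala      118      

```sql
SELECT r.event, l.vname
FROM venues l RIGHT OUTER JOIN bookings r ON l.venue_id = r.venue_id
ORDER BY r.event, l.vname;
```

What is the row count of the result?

5

RIGHT JOIN keeps every row from `bookings`; unmatched rows get NULL for `venues`'s columns.
Matching on l.venue_id = r.venue_id.
- l (venue_id=5) pairs with 1 row(s) of r.
- l (venue_id=2) pairs with 1 row(s) of r.
- l (venue_id=7) has no partner in r.
- l (venue_id=4) has no partner in r.
- 3 r row(s) had no l match → kept, l columns NULL.
Total: 2 matched + 3 padded = 5 rows.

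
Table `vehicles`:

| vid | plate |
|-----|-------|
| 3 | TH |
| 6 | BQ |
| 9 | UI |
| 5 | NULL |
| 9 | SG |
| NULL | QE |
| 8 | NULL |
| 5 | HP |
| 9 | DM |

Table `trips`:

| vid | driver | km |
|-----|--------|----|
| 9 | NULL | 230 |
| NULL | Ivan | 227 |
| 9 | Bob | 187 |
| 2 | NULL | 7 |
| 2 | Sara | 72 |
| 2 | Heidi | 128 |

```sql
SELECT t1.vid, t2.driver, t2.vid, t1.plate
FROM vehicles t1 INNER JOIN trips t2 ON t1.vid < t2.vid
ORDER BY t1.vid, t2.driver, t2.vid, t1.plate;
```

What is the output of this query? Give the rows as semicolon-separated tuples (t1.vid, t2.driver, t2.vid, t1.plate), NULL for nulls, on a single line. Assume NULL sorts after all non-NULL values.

(3, Bob, 9, TH); (3, NULL, 9, TH); (5, Bob, 9, HP); (5, Bob, 9, NULL); (5, NULL, 9, HP); (5, NULL, 9, NULL); (6, Bob, 9, BQ); (6, NULL, 9, BQ); (8, Bob, 9, NULL); (8, NULL, 9, NULL)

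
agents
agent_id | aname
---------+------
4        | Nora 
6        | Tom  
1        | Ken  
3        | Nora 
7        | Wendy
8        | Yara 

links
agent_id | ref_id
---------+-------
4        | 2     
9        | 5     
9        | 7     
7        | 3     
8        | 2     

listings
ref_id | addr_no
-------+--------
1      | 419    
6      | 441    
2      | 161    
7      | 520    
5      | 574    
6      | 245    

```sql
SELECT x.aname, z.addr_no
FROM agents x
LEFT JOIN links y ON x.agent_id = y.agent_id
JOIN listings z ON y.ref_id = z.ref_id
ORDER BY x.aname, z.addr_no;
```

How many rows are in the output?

2

Joins associate left-to-right: agents LEFT JOIN links on agent_id gives 6 intermediate row(s).
Then INNER JOIN `listings z` on ref_id: keep only rows whose y.ref_id appears in z.
Result: 2 row(s).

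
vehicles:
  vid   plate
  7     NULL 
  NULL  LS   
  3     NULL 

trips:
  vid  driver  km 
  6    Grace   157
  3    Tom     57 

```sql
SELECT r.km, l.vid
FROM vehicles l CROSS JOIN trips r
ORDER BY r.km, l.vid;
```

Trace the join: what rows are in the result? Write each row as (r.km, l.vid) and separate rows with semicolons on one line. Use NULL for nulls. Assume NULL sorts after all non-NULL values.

CROSS JOIN pairs every row of `vehicles` with every row of `trips`: 3 × 2 = 6 rows.

(57, 3); (57, 7); (57, NULL); (157, 3); (157, 7); (157, NULL)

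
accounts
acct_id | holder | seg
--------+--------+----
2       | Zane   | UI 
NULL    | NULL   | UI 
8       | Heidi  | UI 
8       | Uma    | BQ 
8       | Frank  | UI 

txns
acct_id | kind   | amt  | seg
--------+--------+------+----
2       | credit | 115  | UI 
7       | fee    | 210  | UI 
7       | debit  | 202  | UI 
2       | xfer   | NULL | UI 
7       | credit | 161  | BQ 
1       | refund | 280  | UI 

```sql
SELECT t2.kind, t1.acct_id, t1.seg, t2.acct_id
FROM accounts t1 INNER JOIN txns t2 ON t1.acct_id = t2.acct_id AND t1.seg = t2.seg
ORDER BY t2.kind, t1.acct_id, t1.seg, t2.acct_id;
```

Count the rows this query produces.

INNER JOIN keeps only pairs where the ON condition holds.
Matching on t1.acct_id = t2.acct_id AND t1.seg = t2.seg. A NULL in a compared column never satisfies the condition.
- t1 row (acct_id=2, seg=UI): matches 2 t2 row(s) → 2 output row(s).
- t1 row (acct_id=NULL, seg=UI): no match → dropped.
- t1 row (acct_id=8, seg=UI): no match → dropped.
- t1 row (acct_id=8, seg=BQ): no match → dropped.
- t1 row (acct_id=8, seg=UI): no match → dropped.
Total: 2 rows.

2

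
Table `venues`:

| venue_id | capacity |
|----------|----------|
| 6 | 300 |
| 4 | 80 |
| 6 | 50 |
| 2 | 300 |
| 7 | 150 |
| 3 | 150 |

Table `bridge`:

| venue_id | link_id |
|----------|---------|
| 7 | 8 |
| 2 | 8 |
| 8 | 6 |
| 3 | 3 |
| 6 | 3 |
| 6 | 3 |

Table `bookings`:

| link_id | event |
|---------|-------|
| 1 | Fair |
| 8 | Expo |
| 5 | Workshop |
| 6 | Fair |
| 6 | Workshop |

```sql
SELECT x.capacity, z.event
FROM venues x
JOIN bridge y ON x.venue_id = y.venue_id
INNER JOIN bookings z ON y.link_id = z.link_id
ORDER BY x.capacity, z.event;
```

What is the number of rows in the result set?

2

Step 1 — x INNER JOIN y on venue_id → 7 row(s).
Then INNER JOIN `bookings z` on link_id: keep only rows whose y.link_id appears in z.
Result: 2 row(s).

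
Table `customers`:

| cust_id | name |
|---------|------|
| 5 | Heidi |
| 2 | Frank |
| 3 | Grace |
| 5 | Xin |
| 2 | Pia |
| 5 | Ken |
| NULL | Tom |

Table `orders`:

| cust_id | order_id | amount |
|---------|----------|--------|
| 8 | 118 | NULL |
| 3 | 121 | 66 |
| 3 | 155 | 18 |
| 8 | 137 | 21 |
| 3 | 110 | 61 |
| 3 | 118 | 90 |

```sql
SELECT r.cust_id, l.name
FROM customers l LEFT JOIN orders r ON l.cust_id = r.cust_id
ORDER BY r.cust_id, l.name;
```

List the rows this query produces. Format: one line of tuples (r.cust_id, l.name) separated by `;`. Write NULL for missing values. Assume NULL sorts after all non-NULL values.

(3, Grace); (3, Grace); (3, Grace); (3, Grace); (NULL, Frank); (NULL, Heidi); (NULL, Ken); (NULL, Pia); (NULL, Tom); (NULL, Xin)

LEFT JOIN keeps every row from `customers`; unmatched rows get NULL for `orders`'s columns.
Matching on l.cust_id = r.cust_id. A NULL in a compared column never satisfies the condition.
- cust_id=5: no r row matches, row kept with r columns NULL.
- cust_id=2: no r row matches, row kept with r columns NULL.
- cust_id=3: 4 matching r row(s), so 4 row(s) emitted.
- cust_id=5: no r row matches, row kept with r columns NULL.
- cust_id=2: no r row matches, row kept with r columns NULL.
- cust_id=5: no r row matches, row kept with r columns NULL.
- cust_id=NULL: no r row matches, row kept with r columns NULL.
After projecting and ordering:
r.cust_id | l.name
3 | Grace
3 | Grace
3 | Grace
3 | Grace
NULL | Frank
NULL | Heidi
NULL | Ken
NULL | Pia
NULL | Tom
NULL | Xin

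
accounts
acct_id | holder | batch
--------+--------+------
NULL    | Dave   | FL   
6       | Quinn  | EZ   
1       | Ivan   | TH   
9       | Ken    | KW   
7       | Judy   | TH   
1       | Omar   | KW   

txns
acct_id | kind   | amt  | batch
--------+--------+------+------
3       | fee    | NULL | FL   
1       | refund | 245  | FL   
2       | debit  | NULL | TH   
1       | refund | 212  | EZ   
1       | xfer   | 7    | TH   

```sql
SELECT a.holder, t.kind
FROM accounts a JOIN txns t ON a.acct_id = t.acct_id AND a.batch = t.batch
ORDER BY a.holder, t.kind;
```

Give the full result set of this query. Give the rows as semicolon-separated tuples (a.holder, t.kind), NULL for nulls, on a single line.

INNER JOIN keeps only pairs where the ON condition holds.
Matching on a.acct_id = t.acct_id AND a.batch = t.batch. A NULL in a compared column never satisfies the condition.
Matched pairs: 1.

(Ivan, xfer)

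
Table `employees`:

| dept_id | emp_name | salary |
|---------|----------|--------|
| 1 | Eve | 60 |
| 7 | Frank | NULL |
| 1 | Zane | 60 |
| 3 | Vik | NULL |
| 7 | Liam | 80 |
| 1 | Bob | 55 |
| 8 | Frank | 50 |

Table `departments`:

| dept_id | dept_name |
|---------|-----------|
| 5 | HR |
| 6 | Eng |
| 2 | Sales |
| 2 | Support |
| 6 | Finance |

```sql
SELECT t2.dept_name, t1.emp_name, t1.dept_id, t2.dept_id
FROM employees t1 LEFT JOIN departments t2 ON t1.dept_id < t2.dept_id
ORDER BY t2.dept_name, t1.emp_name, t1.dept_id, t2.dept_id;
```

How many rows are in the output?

21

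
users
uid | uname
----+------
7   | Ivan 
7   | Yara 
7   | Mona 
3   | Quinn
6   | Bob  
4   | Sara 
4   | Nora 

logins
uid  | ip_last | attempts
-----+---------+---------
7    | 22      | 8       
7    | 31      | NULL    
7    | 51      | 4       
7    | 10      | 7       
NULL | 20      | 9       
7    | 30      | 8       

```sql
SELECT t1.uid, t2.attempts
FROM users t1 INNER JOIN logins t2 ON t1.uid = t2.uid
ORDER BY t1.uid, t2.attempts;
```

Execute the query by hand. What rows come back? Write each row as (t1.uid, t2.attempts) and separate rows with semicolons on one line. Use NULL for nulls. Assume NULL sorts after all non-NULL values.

(7, 4); (7, 4); (7, 4); (7, 7); (7, 7); (7, 7); (7, 8); (7, 8); (7, 8); (7, 8); (7, 8); (7, 8); (7, NULL); (7, NULL); (7, NULL)

INNER JOIN keeps only pairs where the ON condition holds.
Matching on t1.uid = t2.uid. A NULL in a compared column never satisfies the condition.
Matched pairs: 15.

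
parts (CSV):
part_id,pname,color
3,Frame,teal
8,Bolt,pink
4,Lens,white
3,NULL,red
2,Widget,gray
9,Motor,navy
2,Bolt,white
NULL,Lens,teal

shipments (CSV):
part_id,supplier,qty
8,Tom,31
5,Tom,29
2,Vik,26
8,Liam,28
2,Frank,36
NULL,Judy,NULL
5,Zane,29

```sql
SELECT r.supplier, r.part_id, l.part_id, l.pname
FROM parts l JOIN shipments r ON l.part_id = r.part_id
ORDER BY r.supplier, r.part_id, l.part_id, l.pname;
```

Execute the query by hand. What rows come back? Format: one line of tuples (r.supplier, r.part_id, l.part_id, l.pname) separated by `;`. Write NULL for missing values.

(Frank, 2, 2, Bolt); (Frank, 2, 2, Widget); (Liam, 8, 8, Bolt); (Tom, 8, 8, Bolt); (Vik, 2, 2, Bolt); (Vik, 2, 2, Widget)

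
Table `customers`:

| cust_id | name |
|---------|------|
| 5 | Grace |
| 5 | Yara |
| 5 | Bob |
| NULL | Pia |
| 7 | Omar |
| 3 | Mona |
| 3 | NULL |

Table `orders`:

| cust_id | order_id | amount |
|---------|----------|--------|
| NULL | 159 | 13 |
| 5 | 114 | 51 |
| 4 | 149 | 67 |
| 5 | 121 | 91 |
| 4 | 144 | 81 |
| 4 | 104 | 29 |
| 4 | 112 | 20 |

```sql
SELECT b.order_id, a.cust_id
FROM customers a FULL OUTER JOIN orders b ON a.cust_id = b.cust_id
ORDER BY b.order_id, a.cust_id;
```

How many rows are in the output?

FULL OUTER JOIN keeps every row from both sides; unmatched rows get NULL for the other side's columns.
Matching on a.cust_id = b.cust_id. A NULL in a compared column never satisfies the condition.
- a row (cust_id=5): matches 2 b row(s) → 2 output row(s).
- a row (cust_id=5): matches 2 b row(s) → 2 output row(s).
- a row (cust_id=5): matches 2 b row(s) → 2 output row(s).
- a row (cust_id=NULL): no match → kept, b columns NULL.
- a row (cust_id=7): no match → kept, b columns NULL.
- a row (cust_id=3): no match → kept, b columns NULL.
- a row (cust_id=3): no match → kept, b columns NULL.
- 5 row(s) from b found no a partner → padded with NULL.
Total: 6 matched + 9 padded = 15 rows.

15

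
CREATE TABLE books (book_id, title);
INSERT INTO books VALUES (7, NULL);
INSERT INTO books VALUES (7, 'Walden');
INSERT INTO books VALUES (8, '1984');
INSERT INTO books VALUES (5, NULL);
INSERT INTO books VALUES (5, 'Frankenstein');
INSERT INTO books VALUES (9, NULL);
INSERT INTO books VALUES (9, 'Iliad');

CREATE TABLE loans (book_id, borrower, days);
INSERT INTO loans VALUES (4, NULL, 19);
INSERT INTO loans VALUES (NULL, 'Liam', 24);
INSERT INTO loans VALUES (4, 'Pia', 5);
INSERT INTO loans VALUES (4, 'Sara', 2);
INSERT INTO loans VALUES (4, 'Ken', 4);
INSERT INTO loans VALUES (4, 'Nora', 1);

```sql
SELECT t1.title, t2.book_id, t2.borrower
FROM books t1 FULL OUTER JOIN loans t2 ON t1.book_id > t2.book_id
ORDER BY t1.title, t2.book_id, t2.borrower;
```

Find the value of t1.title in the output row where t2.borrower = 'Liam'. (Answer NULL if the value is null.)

NULL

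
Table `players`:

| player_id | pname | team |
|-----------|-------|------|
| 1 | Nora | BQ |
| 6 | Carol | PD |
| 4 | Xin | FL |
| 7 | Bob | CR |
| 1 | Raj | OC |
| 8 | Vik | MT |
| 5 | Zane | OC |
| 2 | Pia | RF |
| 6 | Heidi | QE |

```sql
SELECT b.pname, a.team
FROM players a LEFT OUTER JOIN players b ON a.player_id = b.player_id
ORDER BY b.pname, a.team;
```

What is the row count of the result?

LEFT JOIN keeps every row from `players a`; unmatched rows get NULL for `players b`'s columns.
Matching on a.player_id = b.player_id.
Matched pairs: 13; unmatched a rows kept: 0.
Total: 13 rows.

13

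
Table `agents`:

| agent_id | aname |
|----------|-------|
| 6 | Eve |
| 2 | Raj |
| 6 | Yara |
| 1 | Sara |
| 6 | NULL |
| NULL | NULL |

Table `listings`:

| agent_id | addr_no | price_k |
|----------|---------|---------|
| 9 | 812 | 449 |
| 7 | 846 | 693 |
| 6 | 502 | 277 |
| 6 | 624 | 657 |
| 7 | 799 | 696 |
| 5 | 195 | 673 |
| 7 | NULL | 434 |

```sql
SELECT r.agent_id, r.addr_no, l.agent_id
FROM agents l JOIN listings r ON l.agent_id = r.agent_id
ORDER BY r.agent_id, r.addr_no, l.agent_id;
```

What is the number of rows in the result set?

INNER JOIN keeps only pairs where the ON condition holds.
Matching on l.agent_id = r.agent_id. A NULL in a compared column never satisfies the condition.
- l[0] agent_id=6 → 2 match(es) in r → 2 row(s).
- l[1] agent_id=2 → no match; dropped.
- l[2] agent_id=6 → 2 match(es) in r → 2 row(s).
- l[3] agent_id=1 → no match; dropped.
- l[4] agent_id=6 → 2 match(es) in r → 2 row(s).
- l[5] agent_id=NULL → no match; dropped.
Total: 6 rows.

6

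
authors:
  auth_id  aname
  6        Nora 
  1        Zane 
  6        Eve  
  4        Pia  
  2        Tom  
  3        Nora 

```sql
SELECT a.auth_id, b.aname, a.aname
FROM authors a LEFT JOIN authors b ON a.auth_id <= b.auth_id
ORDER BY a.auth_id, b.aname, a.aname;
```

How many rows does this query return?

LEFT JOIN keeps every row from `authors a`; unmatched rows get NULL for `authors b`'s columns.
Matching on a.auth_id <= b.auth_id.
Matched pairs: 22; unmatched a rows kept: 0.
Total: 22 rows.

22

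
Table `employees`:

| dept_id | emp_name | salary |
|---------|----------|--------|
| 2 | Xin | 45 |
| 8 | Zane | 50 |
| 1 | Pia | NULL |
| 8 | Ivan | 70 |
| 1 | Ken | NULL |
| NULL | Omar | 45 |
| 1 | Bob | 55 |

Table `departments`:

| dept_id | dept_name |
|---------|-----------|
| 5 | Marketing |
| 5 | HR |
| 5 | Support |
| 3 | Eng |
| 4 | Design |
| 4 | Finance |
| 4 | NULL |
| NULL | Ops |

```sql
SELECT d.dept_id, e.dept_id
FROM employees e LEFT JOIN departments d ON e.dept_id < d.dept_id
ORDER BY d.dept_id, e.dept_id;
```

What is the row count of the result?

31

LEFT JOIN keeps every row from `employees`; unmatched rows get NULL for `departments`'s columns.
Matching on e.dept_id < d.dept_id. A NULL in a compared column never satisfies the condition.
- e (dept_id=2) pairs with 7 row(s) of d.
- e (dept_id=8) has no partner → padded with NULL.
- e (dept_id=1) pairs with 7 row(s) of d.
- e (dept_id=8) has no partner → padded with NULL.
- e (dept_id=1) pairs with 7 row(s) of d.
- e (dept_id=NULL) has no partner → padded with NULL.
- e (dept_id=1) pairs with 7 row(s) of d.
Total: 28 matched + 3 padded = 31 rows.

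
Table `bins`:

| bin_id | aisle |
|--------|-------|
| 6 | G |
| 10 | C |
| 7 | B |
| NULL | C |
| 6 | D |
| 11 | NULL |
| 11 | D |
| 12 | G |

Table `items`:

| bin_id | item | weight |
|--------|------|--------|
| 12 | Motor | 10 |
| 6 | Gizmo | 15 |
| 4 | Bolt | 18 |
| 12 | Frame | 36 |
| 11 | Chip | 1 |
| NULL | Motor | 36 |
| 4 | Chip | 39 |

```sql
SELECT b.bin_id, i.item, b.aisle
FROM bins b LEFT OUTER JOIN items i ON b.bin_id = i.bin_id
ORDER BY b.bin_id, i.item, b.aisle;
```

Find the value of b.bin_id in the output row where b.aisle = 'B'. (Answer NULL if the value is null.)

LEFT JOIN keeps every row from `bins`; unmatched rows get NULL for `items`'s columns.
Matching on b.bin_id = i.bin_id. A NULL in a compared column never satisfies the condition.
- b[0] bin_id=6 → 1 match(es) in i → 1 row(s).
- b[1] bin_id=10 → no match; kept with NULLs on the i side.
- b[2] bin_id=7 → no match; kept with NULLs on the i side.
- b[3] bin_id=NULL → no match; kept with NULLs on the i side.
- b[4] bin_id=6 → 1 match(es) in i → 1 row(s).
- b[5] bin_id=11 → 1 match(es) in i → 1 row(s).
- b[6] bin_id=11 → 1 match(es) in i → 1 row(s).
- b[7] bin_id=12 → 2 match(es) in i → 2 row(s).

7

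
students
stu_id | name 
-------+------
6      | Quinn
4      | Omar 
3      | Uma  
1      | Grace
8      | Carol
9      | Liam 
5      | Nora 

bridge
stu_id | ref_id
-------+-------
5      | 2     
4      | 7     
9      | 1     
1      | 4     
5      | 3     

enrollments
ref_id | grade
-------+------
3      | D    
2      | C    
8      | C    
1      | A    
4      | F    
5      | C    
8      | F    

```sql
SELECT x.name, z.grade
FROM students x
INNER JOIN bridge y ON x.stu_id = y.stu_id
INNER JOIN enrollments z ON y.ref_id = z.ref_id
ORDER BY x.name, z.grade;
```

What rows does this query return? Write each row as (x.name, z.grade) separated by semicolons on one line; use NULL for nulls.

(Grace, F); (Liam, A); (Nora, C); (Nora, D)

Step 1 — x INNER JOIN y on stu_id → 5 row(s).
Then INNER JOIN `enrollments z` on ref_id: keep only rows whose y.ref_id appears in z.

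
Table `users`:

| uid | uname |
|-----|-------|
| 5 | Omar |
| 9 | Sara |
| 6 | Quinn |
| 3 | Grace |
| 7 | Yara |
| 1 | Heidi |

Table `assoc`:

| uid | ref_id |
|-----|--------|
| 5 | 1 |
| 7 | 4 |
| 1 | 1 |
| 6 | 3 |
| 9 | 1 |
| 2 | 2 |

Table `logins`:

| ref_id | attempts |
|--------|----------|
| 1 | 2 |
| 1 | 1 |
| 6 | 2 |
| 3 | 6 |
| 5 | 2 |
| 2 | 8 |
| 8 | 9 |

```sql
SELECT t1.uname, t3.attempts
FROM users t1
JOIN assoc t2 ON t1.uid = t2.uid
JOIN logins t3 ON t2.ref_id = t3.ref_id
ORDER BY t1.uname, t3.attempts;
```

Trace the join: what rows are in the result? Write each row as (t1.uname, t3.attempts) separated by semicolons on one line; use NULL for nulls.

Evaluate left to right. First `users t1 INNER JOIN assoc t2` on uid: 5 row(s).
Then INNER JOIN `logins t3` on ref_id: keep only rows whose t2.ref_id appears in t3.

(Heidi, 1); (Heidi, 2); (Omar, 1); (Omar, 2); (Quinn, 6); (Sara, 1); (Sara, 2)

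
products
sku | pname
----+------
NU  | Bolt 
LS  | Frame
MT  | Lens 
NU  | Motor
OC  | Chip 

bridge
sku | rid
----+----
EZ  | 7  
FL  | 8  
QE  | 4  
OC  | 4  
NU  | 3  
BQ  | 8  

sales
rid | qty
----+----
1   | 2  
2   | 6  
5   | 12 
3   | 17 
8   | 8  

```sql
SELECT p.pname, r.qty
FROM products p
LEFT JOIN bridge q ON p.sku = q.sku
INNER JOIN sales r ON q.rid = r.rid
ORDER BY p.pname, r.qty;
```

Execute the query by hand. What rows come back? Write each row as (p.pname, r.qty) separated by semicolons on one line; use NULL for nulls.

(Bolt, 17); (Motor, 17)

Joins associate left-to-right: products LEFT JOIN bridge on sku gives 5 intermediate row(s).
Then INNER JOIN `sales r` on rid: keep only rows whose q.rid appears in r.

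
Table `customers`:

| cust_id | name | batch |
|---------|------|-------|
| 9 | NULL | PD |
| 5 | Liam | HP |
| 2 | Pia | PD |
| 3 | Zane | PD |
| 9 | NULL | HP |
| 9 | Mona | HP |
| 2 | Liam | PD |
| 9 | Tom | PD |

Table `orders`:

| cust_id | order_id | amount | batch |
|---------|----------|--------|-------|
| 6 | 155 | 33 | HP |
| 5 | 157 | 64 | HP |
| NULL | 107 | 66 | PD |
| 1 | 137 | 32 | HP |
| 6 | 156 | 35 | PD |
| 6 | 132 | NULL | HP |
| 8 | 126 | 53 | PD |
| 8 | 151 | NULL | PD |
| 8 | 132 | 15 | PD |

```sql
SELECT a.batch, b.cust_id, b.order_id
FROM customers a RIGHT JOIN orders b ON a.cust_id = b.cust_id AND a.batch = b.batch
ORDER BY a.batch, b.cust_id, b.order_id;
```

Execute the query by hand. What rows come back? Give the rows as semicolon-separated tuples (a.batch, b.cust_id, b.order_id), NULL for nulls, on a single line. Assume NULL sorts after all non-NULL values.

RIGHT JOIN keeps every row from `orders`; unmatched rows get NULL for `customers`'s columns.
Matching on a.cust_id = b.cust_id AND a.batch = b.batch. A NULL in a compared column never satisfies the condition.
Matched pairs: 1; unmatched b rows kept: 8.

(HP, 5, 157); (NULL, 1, 137); (NULL, 6, 132); (NULL, 6, 155); (NULL, 6, 156); (NULL, 8, 126); (NULL, 8, 132); (NULL, 8, 151); (NULL, NULL, 107)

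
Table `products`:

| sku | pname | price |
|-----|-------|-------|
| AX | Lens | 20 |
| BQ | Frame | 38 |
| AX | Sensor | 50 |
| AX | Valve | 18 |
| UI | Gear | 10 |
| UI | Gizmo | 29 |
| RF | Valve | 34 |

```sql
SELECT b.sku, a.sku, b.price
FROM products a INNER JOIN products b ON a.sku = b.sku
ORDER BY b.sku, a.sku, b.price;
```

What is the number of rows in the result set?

15

INNER JOIN keeps only pairs where the ON condition holds.
Matching on a.sku = b.sku.
- a[0] sku=AX → 3 match(es) in b → 3 row(s).
- a[1] sku=BQ → 1 match(es) in b → 1 row(s).
- a[2] sku=AX → 3 match(es) in b → 3 row(s).
- a[3] sku=AX → 3 match(es) in b → 3 row(s).
- a[4] sku=UI → 2 match(es) in b → 2 row(s).
- a[5] sku=UI → 2 match(es) in b → 2 row(s).
- a[6] sku=RF → 1 match(es) in b → 1 row(s).
Total: 15 rows.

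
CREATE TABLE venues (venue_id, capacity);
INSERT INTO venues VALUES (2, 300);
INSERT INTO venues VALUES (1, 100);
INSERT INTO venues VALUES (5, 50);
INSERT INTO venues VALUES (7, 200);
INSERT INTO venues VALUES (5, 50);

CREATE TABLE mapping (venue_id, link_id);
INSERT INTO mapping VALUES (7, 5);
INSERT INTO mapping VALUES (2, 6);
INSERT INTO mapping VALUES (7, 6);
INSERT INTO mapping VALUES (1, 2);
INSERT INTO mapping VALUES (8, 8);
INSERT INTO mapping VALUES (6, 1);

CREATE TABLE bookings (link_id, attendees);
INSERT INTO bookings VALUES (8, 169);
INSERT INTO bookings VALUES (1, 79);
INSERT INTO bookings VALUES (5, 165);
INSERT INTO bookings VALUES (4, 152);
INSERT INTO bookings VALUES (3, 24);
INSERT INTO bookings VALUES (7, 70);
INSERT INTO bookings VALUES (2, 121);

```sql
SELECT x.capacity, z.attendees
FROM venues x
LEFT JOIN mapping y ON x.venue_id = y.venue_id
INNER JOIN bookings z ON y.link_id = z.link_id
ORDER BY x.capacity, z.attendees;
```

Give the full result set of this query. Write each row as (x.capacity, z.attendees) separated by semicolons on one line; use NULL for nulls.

Step 1 — x LEFT JOIN y on venue_id → 6 row(s).
Then INNER JOIN `bookings z` on link_id: keep only rows whose y.link_id appears in z.

(100, 121); (200, 165)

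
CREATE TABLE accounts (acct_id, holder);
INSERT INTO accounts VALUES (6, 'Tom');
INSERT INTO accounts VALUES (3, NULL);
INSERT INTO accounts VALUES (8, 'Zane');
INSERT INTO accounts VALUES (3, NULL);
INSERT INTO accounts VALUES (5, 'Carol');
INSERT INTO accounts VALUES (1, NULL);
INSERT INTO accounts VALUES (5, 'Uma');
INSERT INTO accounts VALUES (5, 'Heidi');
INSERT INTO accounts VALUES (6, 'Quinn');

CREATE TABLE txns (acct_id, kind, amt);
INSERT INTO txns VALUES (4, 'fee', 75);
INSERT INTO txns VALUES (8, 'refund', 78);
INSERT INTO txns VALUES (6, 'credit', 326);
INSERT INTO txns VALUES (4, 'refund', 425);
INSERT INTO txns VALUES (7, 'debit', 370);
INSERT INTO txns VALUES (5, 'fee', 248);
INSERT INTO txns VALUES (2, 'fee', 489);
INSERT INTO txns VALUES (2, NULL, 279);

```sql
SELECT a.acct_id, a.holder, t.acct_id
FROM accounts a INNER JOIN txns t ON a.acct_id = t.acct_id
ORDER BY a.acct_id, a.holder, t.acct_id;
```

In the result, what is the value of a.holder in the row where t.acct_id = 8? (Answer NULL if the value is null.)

Zane

INNER JOIN keeps only pairs where the ON condition holds.
Matching on a.acct_id = t.acct_id.
- a[0] acct_id=6 → 1 match(es) in t → 1 row(s).
- a[1] acct_id=3 → no match; dropped.
- a[2] acct_id=8 → 1 match(es) in t → 1 row(s).
- a[3] acct_id=3 → no match; dropped.
- a[4] acct_id=5 → 1 match(es) in t → 1 row(s).
- a[5] acct_id=1 → no match; dropped.
- a[6] acct_id=5 → 1 match(es) in t → 1 row(s).
- a[7] acct_id=5 → 1 match(es) in t → 1 row(s).
- a[8] acct_id=6 → 1 match(es) in t → 1 row(s).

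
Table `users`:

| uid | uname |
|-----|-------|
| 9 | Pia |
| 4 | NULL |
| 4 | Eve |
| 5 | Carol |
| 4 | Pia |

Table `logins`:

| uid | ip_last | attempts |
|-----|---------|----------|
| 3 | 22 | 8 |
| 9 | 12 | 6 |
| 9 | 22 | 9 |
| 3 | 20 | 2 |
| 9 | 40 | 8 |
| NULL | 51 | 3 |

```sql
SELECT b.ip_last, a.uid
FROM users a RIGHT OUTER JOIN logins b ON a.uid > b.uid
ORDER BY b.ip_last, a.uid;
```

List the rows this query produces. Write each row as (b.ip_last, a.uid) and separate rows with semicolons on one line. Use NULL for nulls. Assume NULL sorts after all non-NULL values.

(12, NULL); (20, 4); (20, 4); (20, 4); (20, 5); (20, 9); (22, 4); (22, 4); (22, 4); (22, 5); (22, 9); (22, NULL); (40, NULL); (51, NULL)

RIGHT JOIN keeps every row from `logins`; unmatched rows get NULL for `users`'s columns.
Matching on a.uid > b.uid. A NULL in a compared column never satisfies the condition.
- uid=9: 2 matching b row(s), so 2 row(s) emitted.
- uid=4: 2 matching b row(s), so 2 row(s) emitted.
- uid=4: 2 matching b row(s), so 2 row(s) emitted.
- uid=5: 2 matching b row(s), so 2 row(s) emitted.
- uid=4: 2 matching b row(s), so 2 row(s) emitted.
- 4 b row(s) had no a match → kept, a columns NULL.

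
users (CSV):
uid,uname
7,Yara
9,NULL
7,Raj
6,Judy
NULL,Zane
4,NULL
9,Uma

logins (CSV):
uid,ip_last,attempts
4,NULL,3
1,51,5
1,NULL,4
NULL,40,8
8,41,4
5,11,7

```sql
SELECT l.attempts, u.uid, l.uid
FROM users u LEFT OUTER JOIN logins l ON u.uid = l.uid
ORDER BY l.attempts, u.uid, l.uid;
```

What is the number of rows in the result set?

7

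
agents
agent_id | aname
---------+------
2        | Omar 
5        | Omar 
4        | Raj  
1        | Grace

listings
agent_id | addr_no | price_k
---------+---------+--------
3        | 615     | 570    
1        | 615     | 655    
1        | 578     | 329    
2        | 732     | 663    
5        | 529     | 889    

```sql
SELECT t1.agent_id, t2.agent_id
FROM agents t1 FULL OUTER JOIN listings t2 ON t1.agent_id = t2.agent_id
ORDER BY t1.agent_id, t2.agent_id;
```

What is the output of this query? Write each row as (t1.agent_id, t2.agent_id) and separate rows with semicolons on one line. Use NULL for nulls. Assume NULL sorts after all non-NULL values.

(1, 1); (1, 1); (2, 2); (4, NULL); (5, 5); (NULL, 3)

FULL OUTER JOIN keeps every row from both sides; unmatched rows get NULL for the other side's columns.
Matching on t1.agent_id = t2.agent_id.
Matched pairs: 4; unmatched t1 rows kept: 1; unmatched t2 rows kept: 1.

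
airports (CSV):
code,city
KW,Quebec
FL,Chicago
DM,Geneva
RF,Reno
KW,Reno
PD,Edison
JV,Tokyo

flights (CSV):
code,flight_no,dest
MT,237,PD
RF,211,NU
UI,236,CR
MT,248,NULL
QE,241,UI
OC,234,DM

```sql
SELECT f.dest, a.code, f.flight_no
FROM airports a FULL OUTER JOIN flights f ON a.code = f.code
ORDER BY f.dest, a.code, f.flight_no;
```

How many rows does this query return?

12

FULL OUTER JOIN keeps every row from both sides; unmatched rows get NULL for the other side's columns.
Matching on a.code = f.code.
- a (code=KW) has no partner → padded with NULL.
- a (code=FL) has no partner → padded with NULL.
- a (code=DM) has no partner → padded with NULL.
- a (code=RF) pairs with 1 row(s) of f.
- a (code=KW) has no partner → padded with NULL.
- a (code=PD) has no partner → padded with NULL.
- a (code=JV) has no partner → padded with NULL.
- 5 f row(s) had no a match → kept, a columns NULL.
Total: 1 matched + 11 padded = 12 rows.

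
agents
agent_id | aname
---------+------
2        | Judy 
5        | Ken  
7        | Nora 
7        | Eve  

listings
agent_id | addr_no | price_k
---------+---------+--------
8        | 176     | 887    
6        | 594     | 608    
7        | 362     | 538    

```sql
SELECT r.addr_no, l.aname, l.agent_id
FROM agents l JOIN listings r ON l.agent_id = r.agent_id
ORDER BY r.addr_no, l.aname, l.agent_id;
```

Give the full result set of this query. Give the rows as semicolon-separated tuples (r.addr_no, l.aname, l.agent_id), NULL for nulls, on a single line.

(362, Eve, 7); (362, Nora, 7)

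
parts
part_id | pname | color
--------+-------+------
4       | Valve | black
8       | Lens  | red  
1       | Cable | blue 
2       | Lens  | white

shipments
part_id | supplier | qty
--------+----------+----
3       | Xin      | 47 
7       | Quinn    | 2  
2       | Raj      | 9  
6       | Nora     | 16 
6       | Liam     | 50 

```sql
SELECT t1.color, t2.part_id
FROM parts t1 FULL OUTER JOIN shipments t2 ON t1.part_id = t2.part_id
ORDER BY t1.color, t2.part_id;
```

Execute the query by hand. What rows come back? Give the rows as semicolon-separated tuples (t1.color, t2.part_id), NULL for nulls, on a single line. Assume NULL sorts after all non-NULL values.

(black, NULL); (blue, NULL); (red, NULL); (white, 2); (NULL, 3); (NULL, 6); (NULL, 6); (NULL, 7)

FULL OUTER JOIN keeps every row from both sides; unmatched rows get NULL for the other side's columns.
Matching on t1.part_id = t2.part_id.
- part_id=4: no t2 row matches, row kept with t2 columns NULL.
- part_id=8: no t2 row matches, row kept with t2 columns NULL.
- part_id=1: no t2 row matches, row kept with t2 columns NULL.
- part_id=2: 1 matching t2 row(s), so 1 row(s) emitted.
- plus 4 unmatched t2 row(s), each kept with NULL t1 columns.
After projecting and ordering:
t1.color | t2.part_id
black | NULL
blue | NULL
red | NULL
white | 2
NULL | 3
NULL | 6
NULL | 6
NULL | 7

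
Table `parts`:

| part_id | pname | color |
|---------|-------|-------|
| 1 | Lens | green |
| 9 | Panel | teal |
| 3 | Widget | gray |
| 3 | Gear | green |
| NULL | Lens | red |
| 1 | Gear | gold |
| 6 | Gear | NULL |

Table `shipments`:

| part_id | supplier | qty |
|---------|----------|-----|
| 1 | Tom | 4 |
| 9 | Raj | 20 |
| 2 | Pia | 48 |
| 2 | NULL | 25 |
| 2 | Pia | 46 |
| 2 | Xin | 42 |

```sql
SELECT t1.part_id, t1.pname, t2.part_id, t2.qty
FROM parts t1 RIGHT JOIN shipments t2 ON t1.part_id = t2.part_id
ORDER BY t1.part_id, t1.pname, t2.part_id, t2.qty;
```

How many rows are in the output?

7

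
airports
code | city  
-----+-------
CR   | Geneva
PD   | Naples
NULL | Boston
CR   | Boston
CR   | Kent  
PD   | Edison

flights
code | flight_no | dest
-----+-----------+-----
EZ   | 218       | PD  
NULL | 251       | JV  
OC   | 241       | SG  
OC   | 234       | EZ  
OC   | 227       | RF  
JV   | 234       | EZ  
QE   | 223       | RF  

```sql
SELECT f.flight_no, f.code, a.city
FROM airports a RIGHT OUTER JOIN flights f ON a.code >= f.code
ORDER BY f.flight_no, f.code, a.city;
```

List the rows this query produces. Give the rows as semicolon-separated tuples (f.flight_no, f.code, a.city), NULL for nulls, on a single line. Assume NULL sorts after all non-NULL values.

(218, EZ, Edison); (218, EZ, Naples); (223, QE, NULL); (227, OC, Edison); (227, OC, Naples); (234, JV, Edison); (234, JV, Naples); (234, OC, Edison); (234, OC, Naples); (241, OC, Edison); (241, OC, Naples); (251, NULL, NULL)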